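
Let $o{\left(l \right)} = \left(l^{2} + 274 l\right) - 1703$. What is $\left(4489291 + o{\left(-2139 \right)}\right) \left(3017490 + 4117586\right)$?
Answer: $60482776343548$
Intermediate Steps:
$o{\left(l \right)} = -1703 + l^{2} + 274 l$
$\left(4489291 + o{\left(-2139 \right)}\right) \left(3017490 + 4117586\right) = \left(4489291 + \left(-1703 + \left(-2139\right)^{2} + 274 \left(-2139\right)\right)\right) \left(3017490 + 4117586\right) = \left(4489291 - -3987532\right) 7135076 = \left(4489291 + 3987532\right) 7135076 = 8476823 \cdot 7135076 = 60482776343548$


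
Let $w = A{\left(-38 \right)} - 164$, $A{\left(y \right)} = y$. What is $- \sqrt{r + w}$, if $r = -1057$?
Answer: $- i \sqrt{1259} \approx - 35.482 i$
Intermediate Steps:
$w = -202$ ($w = -38 - 164 = -202$)
$- \sqrt{r + w} = - \sqrt{-1057 - 202} = - \sqrt{-1259} = - i \sqrt{1259}$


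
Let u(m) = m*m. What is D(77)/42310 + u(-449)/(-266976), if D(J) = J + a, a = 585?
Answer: -4176500099/5647877280 ≈ -0.73948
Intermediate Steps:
u(m) = m²
D(J) = 585 + J (D(J) = J + 585 = 585 + J)
D(77)/42310 + u(-449)/(-266976) = (585 + 77)/42310 + (-449)²/(-266976) = 662*(1/42310) + 201601*(-1/266976) = 331/21155 - 201601/266976 = -4176500099/5647877280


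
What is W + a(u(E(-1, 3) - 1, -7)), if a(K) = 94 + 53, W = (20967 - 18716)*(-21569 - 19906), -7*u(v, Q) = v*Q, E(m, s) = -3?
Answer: -93360078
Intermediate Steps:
u(v, Q) = -Q*v/7 (u(v, Q) = -v*Q/7 = -Q*v/7)
W = -93360225 (W = 2251*(-41475) = -93360225)
a(K) = 147
W + a(u(E(-1, 3) - 1, -7)) = -93360225 + 147 = -93360078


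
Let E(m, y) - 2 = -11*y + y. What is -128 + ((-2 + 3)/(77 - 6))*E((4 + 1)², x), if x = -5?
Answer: -9036/71 ≈ -127.27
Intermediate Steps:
E(m, y) = 2 - 10*y (E(m, y) = 2 + (-11*y + y) = 2 - 10*y)
-128 + ((-2 + 3)/(77 - 6))*E((4 + 1)², x) = -128 + ((-2 + 3)/(77 - 6))*(2 - 10*(-5)) = -128 + (1/71)*(2 + 50) = -128 + (1*(1/71))*52 = -128 + (1/71)*52 = -128 + 52/71 = -9036/71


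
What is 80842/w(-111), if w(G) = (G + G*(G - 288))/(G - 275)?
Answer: -15602506/22089 ≈ -706.35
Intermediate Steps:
w(G) = (G + G*(-288 + G))/(-275 + G)
80842/w(-111) = 80842/((-111*(-287 - 111)/(-275 - 111))) = 80842/((-111*(-398)/(-386))) = 80842/((-111*(-1/386)*(-398))) = 80842/(-22089/193) = 80842*(-193/22089) = -15602506/22089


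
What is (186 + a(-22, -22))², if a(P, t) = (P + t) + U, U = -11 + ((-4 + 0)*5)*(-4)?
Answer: 44521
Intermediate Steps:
U = 69 (U = -11 - 4*5*(-4) = -11 - 20*(-4) = -11 + 80 = 69)
a(P, t) = 69 + P + t (a(P, t) = (P + t) + 69 = 69 + P + t)
(186 + a(-22, -22))² = (186 + (69 - 22 - 22))² = (186 + 25)² = 211² = 44521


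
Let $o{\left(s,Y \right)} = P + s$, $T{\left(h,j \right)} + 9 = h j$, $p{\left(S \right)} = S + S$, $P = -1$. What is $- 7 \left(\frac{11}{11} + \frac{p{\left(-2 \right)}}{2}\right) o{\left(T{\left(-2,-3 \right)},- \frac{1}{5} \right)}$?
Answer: $-28$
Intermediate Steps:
$p{\left(S \right)} = 2 S$
$T{\left(h,j \right)} = -9 + h j$
$o{\left(s,Y \right)} = -1 + s$
$- 7 \left(\frac{11}{11} + \frac{p{\left(-2 \right)}}{2}\right) o{\left(T{\left(-2,-3 \right)},- \frac{1}{5} \right)} = - 7 \left(\frac{11}{11} + \frac{2 \left(-2\right)}{2}\right) \left(-1 - 3\right) = - 7 \left(11 \cdot \frac{1}{11} - 2\right) \left(-1 + \left(-9 + 6\right)\right) = - 7 \left(1 - 2\right) \left(-1 - 3\right) = \left(-7\right) \left(-1\right) \left(-4\right) = 7 \left(-4\right) = -28$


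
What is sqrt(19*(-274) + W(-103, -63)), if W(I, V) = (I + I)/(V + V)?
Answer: 5*I*sqrt(91805)/21 ≈ 72.141*I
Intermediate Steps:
W(I, V) = I/V (W(I, V) = (2*I)/((2*V)) = (2*I)*(1/(2*V)) = I/V)
sqrt(19*(-274) + W(-103, -63)) = sqrt(19*(-274) - 103/(-63)) = sqrt(-5206 - 103*(-1/63)) = sqrt(-5206 + 103/63) = sqrt(-327875/63) = 5*I*sqrt(91805)/21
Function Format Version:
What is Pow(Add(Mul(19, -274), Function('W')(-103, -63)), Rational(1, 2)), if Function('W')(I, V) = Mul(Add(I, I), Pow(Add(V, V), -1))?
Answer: Mul(Rational(5, 21), I, Pow(91805, Rational(1, 2))) ≈ Mul(72.141, I)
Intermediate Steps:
Function('W')(I, V) = Mul(I, Pow(V, -1)) (Function('W')(I, V) = Mul(Mul(2, I), Pow(Mul(2, V), -1)) = Mul(Mul(2, I), Mul(Rational(1, 2), Pow(V, -1))) = Mul(I, Pow(V, -1)))
Pow(Add(Mul(19, -274), Function('W')(-103, -63)), Rational(1, 2)) = Pow(Add(Mul(19, -274), Mul(-103, Pow(-63, -1))), Rational(1, 2)) = Pow(Add(-5206, Mul(-103, Rational(-1, 63))), Rational(1, 2)) = Pow(Add(-5206, Rational(103, 63)), Rational(1, 2)) = Pow(Rational(-327875, 63), Rational(1, 2)) = Mul(Rational(5, 21), I, Pow(91805, Rational(1, 2)))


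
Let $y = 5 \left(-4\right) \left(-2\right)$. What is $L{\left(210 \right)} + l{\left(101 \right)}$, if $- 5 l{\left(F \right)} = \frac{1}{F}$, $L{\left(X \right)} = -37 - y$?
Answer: $- \frac{38886}{505} \approx -77.002$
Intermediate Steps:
$y = 40$ ($y = \left(-20\right) \left(-2\right) = 40$)
$L{\left(X \right)} = -77$ ($L{\left(X \right)} = -37 - 40 = -77$)
$l{\left(F \right)} = - \frac{1}{5 F}$
$L{\left(210 \right)} + l{\left(101 \right)} = -77 - \frac{1}{5 \cdot 101} = -77 - \frac{1}{505} = - \frac{38886}{505}$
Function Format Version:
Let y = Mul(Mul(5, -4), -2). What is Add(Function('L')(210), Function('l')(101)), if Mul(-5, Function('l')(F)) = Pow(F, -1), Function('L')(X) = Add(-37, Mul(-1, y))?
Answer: Rational(-38886, 505) ≈ -77.002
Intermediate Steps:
y = 40 (y = Mul(-20, -2) = 40)
Function('L')(X) = -77 (Function('L')(X) = Add(-37, Mul(-1, 40)) = Add(-37, -40) = -77)
Function('l')(F) = Mul(Rational(-1, 5), Pow(F, -1))
Add(Function('L')(210), Function('l')(101)) = Add(-77, Mul(Rational(-1, 5), Pow(101, -1))) = Add(-77, Mul(Rational(-1, 5), Rational(1, 101))) = Add(-77, Rational(-1, 505)) = Rational(-38886, 505)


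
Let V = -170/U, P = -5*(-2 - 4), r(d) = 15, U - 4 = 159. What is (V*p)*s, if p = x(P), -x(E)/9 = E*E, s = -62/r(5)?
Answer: -5691600/163 ≈ -34918.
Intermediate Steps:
U = 163 (U = 4 + 159 = 163)
s = -62/15 ≈ -4.1333
P = 30 (P = -5*(-6) = 30)
x(E) = -9*E² (x(E) = -9*E*E = -9*E²)
p = -8100 (p = -9*30² = -9*900 = -8100)
V = -170/163 ≈ -1.0429
(V*p)*s = -170/163*(-8100)*(-62/15) = (1377000/163)*(-62/15) = -5691600/163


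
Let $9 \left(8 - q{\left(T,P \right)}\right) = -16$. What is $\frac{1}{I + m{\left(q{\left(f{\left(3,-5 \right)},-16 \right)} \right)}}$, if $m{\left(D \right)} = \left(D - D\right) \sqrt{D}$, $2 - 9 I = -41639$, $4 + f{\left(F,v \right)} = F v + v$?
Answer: $\frac{9}{41641} \approx 0.00021613$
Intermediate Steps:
$f{\left(F,v \right)} = -4 + v + F v$ ($f{\left(F,v \right)} = -4 + \left(F v + v\right) = -4 + \left(v + F v\right) = -4 + v + F v$)
$I = \frac{41641}{9}$ ($I = \frac{2}{9} - - \frac{41639}{9} = \frac{2}{9} + \frac{41639}{9} = \frac{41641}{9} \approx 4626.8$)
$q{\left(T,P \right)} = \frac{88}{9}$ ($q{\left(T,P \right)} = 8 - - \frac{16}{9} = 8 + \frac{16}{9} = \frac{88}{9}$)
$m{\left(D \right)} = 0$ ($m{\left(D \right)} = 0 \sqrt{D} = 0$)
$\frac{1}{I + m{\left(q{\left(f{\left(3,-5 \right)},-16 \right)} \right)}} = \frac{1}{\frac{41641}{9} + 0} = \frac{1}{\frac{41641}{9}} = \frac{9}{41641}$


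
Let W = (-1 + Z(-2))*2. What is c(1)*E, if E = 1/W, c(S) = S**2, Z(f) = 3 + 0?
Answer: 1/4 ≈ 0.25000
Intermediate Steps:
Z(f) = 3
W = 4 (W = (-1 + 3)*2 = 2*2 = 4)
E = 1/4 ≈ 0.25000
c(1)*E = 1**2*(1/4) = 1*(1/4) = 1/4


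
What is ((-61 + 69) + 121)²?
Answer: 16641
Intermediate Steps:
((-61 + 69) + 121)² = (8 + 121)² = 129² = 16641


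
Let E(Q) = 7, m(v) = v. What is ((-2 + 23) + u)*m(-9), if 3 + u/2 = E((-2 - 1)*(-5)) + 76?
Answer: -1629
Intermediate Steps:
u = 160 (u = -6 + 2*(7 + 76) = -6 + 2*83 = -6 + 166 = 160)
((-2 + 23) + u)*m(-9) = ((-2 + 23) + 160)*(-9) = (21 + 160)*(-9) = 181*(-9) = -1629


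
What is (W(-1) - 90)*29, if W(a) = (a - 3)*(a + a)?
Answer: -2378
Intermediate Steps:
W(a) = 2*a*(-3 + a) (W(a) = (-3 + a)*(2*a) = 2*a*(-3 + a))
(W(-1) - 90)*29 = (2*(-1)*(-3 - 1) - 90)*29 = (2*(-1)*(-4) - 90)*29 = (8 - 90)*29 = -82*29 = -2378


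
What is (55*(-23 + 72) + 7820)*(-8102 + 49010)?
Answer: 430147620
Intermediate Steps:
(55*(-23 + 72) + 7820)*(-8102 + 49010) = (55*49 + 7820)*40908 = (2695 + 7820)*40908 = 10515*40908 = 430147620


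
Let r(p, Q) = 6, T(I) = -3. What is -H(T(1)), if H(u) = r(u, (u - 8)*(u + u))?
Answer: -6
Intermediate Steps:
H(u) = 6
-H(T(1)) = -1*6 = -6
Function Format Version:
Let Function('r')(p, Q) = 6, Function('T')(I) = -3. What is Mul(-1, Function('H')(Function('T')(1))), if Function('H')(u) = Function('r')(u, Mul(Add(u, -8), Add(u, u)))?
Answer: -6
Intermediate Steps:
Function('H')(u) = 6
Mul(-1, Function('H')(Function('T')(1))) = Mul(-1, 6) = -6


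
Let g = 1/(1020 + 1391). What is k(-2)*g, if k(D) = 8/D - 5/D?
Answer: -3/4822 ≈ -0.00062215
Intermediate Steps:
k(D) = 3/D
g = 1/2411 ≈ 0.00041477
k(-2)*g = (3/(-2))*(1/2411) = (3*(-1/2))*(1/2411) = -3/2*1/2411 = -3/4822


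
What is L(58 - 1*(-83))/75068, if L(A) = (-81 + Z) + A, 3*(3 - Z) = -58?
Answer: 247/225204 ≈ 0.0010968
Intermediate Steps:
Z = 67/3 (Z = 3 - ⅓*(-58) = 3 + 58/3 = 67/3 ≈ 22.333)
L(A) = -176/3 + A (L(A) = (-81 + 67/3) + A = -176/3 + A)
L(58 - 1*(-83))/75068 = (-176/3 + (58 - 1*(-83)))/75068 = (-176/3 + (58 + 83))*(1/75068) = (-176/3 + 141)*(1/75068) = (247/3)*(1/75068) = 247/225204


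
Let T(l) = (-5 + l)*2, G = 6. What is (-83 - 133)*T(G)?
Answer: -432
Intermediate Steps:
T(l) = -10 + 2*l
(-83 - 133)*T(G) = (-83 - 133)*(-10 + 2*6) = -216*(-10 + 12) = -216*2 = -432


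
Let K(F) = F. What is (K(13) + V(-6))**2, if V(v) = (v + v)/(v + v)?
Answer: 196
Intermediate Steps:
V(v) = 1 (V(v) = (2*v)/((2*v)) = (2*v)*(1/(2*v)) = 1)
(K(13) + V(-6))**2 = (13 + 1)**2 = 14**2 = 196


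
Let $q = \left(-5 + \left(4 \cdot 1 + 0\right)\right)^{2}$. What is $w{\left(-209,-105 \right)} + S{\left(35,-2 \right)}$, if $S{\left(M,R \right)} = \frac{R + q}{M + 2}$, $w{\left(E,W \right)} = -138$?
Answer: $- \frac{5107}{37} \approx -138.03$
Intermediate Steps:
$q = 1$ ($q = \left(-5 + \left(4 + 0\right)\right)^{2} = \left(-5 + 4\right)^{2} = \left(-1\right)^{2} = 1$)
$S{\left(M,R \right)} = \frac{1 + R}{2 + M}$ ($S{\left(M,R \right)} = \frac{R + 1}{M + 2} = \frac{1 + R}{2 + M}$)
$w{\left(-209,-105 \right)} + S{\left(35,-2 \right)} = -138 + \frac{1 - 2}{2 + 35} = -138 + \frac{1}{37} \left(-1\right) = -138 - \frac{1}{37} = - \frac{5107}{37}$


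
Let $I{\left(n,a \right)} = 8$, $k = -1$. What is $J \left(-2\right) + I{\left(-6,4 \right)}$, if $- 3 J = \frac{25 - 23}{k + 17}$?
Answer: $\frac{97}{12} \approx 8.0833$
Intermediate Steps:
$J = - \frac{1}{24}$ ($J = - \frac{\left(25 - 23\right) \frac{1}{-1 + 17}}{3} = - \frac{2 \cdot \frac{1}{16}}{3} = \left(- \frac{1}{3}\right) \frac{1}{8} = - \frac{1}{24} \approx -0.041667$)
$J \left(-2\right) + I{\left(-6,4 \right)} = \left(- \frac{1}{24}\right) \left(-2\right) + 8 = \frac{1}{12} + 8 = \frac{97}{12}$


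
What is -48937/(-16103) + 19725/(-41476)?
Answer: 1712079337/667888028 ≈ 2.5634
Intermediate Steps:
-48937/(-16103) + 19725/(-41476) = -48937*(-1/16103) + 19725*(-1/41476) = 48937/16103 - 19725/41476 = 1712079337/667888028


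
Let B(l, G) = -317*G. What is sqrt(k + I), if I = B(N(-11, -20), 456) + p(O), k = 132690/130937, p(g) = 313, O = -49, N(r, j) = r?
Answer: I*sqrt(2472887868520061)/130937 ≈ 379.79*I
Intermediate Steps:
k = 132690/130937 (k = 132690*(1/130937) = 132690/130937 ≈ 1.0134)
I = -144239 (I = -317*456 + 313 = -144552 + 313 = -144239)
sqrt(k + I) = sqrt(132690/130937 - 144239) = sqrt(-18886089253/130937) = I*sqrt(2472887868520061)/130937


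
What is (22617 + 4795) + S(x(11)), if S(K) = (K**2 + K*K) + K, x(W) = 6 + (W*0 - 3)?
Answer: 27433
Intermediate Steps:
x(W) = 3 (x(W) = 6 + (0 - 3) = 6 - 3 = 3)
S(K) = K + 2*K**2 (S(K) = (K**2 + K**2) + K = 2*K**2 + K = K + 2*K**2)
(22617 + 4795) + S(x(11)) = (22617 + 4795) + 3*(1 + 2*3) = 27412 + 3*(1 + 6) = 27412 + 3*7 = 27412 + 21 = 27433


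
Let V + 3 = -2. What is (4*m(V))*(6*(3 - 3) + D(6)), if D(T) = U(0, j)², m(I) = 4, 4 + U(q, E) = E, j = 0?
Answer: 256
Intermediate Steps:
V = -5 (V = -3 - 2 = -5)
U(q, E) = -4 + E
D(T) = 16 (D(T) = (-4 + 0)² = (-4)² = 16)
(4*m(V))*(6*(3 - 3) + D(6)) = (4*4)*(6*(3 - 3) + 16) = 16*(6*0 + 16) = 16*(0 + 16) = 16*16 = 256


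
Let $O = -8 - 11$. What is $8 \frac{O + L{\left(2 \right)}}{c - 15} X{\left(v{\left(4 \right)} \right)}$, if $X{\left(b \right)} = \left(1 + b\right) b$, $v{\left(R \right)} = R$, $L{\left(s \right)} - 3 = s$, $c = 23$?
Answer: $-280$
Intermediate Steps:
$L{\left(s \right)} = 3 + s$
$X{\left(b \right)} = b \left(1 + b\right)$
$O = -19$
$8 \frac{O + L{\left(2 \right)}}{c - 15} X{\left(v{\left(4 \right)} \right)} = 8 \frac{-19 + \left(3 + 2\right)}{23 - 15} \cdot 4 \left(1 + 4\right) = 8 \frac{-19 + 5}{8} \cdot 4 \cdot 5 = 8 \left(\left(-14\right) \frac{1}{8}\right) 20 = 8 \left(- \frac{7}{4}\right) 20 = \left(-14\right) 20 = -280$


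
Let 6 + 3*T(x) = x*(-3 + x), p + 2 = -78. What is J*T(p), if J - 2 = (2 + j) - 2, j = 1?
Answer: 6634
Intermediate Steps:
p = -80 (p = -2 - 78 = -80)
J = 3 (J = 2 + ((2 + 1) - 2) = 2 + (3 - 2) = 2 + 1 = 3)
T(x) = -2 + x*(-3 + x)/3 (T(x) = -2 + (x*(-3 + x))/3 = -2 + x*(-3 + x)/3)
J*T(p) = 3*(-2 - 1*(-80) + (⅓)*(-80)²) = 3*(-2 + 80 + (⅓)*6400) = 3*(-2 + 80 + 6400/3) = 3*(6634/3) = 6634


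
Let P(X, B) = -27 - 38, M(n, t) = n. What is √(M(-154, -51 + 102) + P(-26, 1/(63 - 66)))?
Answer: I*√219 ≈ 14.799*I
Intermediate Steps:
P(X, B) = -65
√(M(-154, -51 + 102) + P(-26, 1/(63 - 66))) = √(-154 - 65) = √(-219) = I*√219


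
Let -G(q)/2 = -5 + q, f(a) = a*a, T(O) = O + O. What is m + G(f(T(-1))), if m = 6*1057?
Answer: 6344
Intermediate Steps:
T(O) = 2*O
f(a) = a²
G(q) = 10 - 2*q (G(q) = -2*(-5 + q) = 10 - 2*q)
m = 6342
m + G(f(T(-1))) = 6342 + (10 - 2*(2*(-1))²) = 6342 + (10 - 2*(-2)²) = 6342 + (10 - 2*4) = 6342 + (10 - 8) = 6342 + 2 = 6344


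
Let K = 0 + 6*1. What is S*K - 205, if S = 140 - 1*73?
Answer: 197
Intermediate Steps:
S = 67 (S = 140 - 73 = 67)
K = 6 (K = 0 + 6 = 6)
S*K - 205 = 67*6 - 205 = 402 - 205 = 197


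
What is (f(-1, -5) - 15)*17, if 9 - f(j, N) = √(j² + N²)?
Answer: -102 - 17*√26 ≈ -188.68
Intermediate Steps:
f(j, N) = 9 - √(N² + j²) (f(j, N) = 9 - √(j² + N²) = 9 - √(N² + j²))
(f(-1, -5) - 15)*17 = ((9 - √((-5)² + (-1)²)) - 15)*17 = ((9 - √(25 + 1)) - 15)*17 = ((9 - √26) - 15)*17 = (-6 - √26)*17 = -102 - 17*√26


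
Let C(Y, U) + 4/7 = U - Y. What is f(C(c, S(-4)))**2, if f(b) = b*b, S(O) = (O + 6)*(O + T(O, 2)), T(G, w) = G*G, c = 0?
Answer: 723394816/2401 ≈ 3.0129e+5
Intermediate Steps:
T(G, w) = G**2
S(O) = (6 + O)*(O + O**2) (S(O) = (O + 6)*(O + O**2) = (6 + O)*(O + O**2))
C(Y, U) = -4/7 + U - Y (C(Y, U) = -4/7 + (U - Y) = -4/7 + U - Y)
f(b) = b**2
f(C(c, S(-4)))**2 = ((-4/7 - 4*(6 + (-4)**2 + 7*(-4)) - 1*0)**2)**2 = ((-4/7 - 4*(6 + 16 - 28) + 0)**2)**2 = ((-4/7 - 4*(-6) + 0)**2)**2 = ((-4/7 + 24 + 0)**2)**2 = ((164/7)**2)**2 = (26896/49)**2 = 723394816/2401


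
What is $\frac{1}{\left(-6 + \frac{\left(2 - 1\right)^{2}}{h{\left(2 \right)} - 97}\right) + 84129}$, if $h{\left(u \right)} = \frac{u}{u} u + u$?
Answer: $\frac{93}{7823438} \approx 1.1887 \cdot 10^{-5}$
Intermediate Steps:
$h{\left(u \right)} = 2 u$ ($h{\left(u \right)} = 1 u + u = u + u = 2 u$)
$\frac{1}{\left(-6 + \frac{\left(2 - 1\right)^{2}}{h{\left(2 \right)} - 97}\right) + 84129} = \frac{1}{\left(-6 + \frac{\left(2 - 1\right)^{2}}{2 \cdot 2 - 97}\right) + 84129} = \frac{1}{\left(-6 + \frac{1^{2}}{4 - 97}\right) + 84129} = \frac{1}{\left(-6 + 1 \frac{1}{-93}\right) + 84129} = \frac{1}{\left(-6 + 1 \left(- \frac{1}{93}\right)\right) + 84129} = \frac{1}{\left(-6 - \frac{1}{93}\right) + 84129} = \frac{1}{- \frac{559}{93} + 84129} = \frac{1}{\frac{7823438}{93}} = \frac{93}{7823438}$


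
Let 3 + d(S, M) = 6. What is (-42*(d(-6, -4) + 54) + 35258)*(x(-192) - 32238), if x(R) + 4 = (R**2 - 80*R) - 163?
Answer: 651331616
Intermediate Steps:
x(R) = -167 + R**2 - 80*R (x(R) = -4 + ((R**2 - 80*R) - 163) = -4 + (-163 + R**2 - 80*R) = -167 + R**2 - 80*R)
d(S, M) = 3 (d(S, M) = -3 + 6 = 3)
(-42*(d(-6, -4) + 54) + 35258)*(x(-192) - 32238) = (-42*(3 + 54) + 35258)*((-167 + (-192)**2 - 80*(-192)) - 32238) = (-42*57 + 35258)*((-167 + 36864 + 15360) - 32238) = (-2394 + 35258)*(52057 - 32238) = 32864*19819 = 651331616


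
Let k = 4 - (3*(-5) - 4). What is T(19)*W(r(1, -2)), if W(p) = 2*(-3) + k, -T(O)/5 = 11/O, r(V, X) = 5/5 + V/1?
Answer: -935/19 ≈ -49.211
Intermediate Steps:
r(V, X) = 1 + V (r(V, X) = 5*(1/5) + V*1 = 1 + V)
k = 23 (k = 4 - (-15 - 4) = 4 - 1*(-19) = 4 + 19 = 23)
T(O) = -55/O
W(p) = 17 (W(p) = 2*(-3) + 23 = -6 + 23 = 17)
T(19)*W(r(1, -2)) = -55/19*17 = -935/19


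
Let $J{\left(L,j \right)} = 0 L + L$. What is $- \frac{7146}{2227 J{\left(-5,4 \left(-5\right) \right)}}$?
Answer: $\frac{7146}{11135} \approx 0.64176$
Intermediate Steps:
$J{\left(L,j \right)} = L$ ($J{\left(L,j \right)} = 0 + L = L$)
$- \frac{7146}{2227 J{\left(-5,4 \left(-5\right) \right)}} = - \frac{7146}{2227 \left(-5\right)} = - \frac{7146}{-11135} = \left(-7146\right) \left(- \frac{1}{11135}\right) = \frac{7146}{11135}$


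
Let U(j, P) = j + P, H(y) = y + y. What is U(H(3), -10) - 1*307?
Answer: -311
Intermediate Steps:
H(y) = 2*y
U(j, P) = P + j
U(H(3), -10) - 1*307 = (-10 + 2*3) - 1*307 = (-10 + 6) - 307 = -4 - 307 = -311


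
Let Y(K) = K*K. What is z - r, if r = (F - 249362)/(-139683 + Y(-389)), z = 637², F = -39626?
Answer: 2361314305/5819 ≈ 4.0579e+5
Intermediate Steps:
z = 405769
Y(K) = K²
r = -144494/5819 (r = (-39626 - 249362)/(-139683 + (-389)²) = -288988/(-139683 + 151321) = -288988/11638 = -288988*1/11638 = -144494/5819 ≈ -24.831)
z - r = 405769 - 1*(-144494/5819) = 405769 + 144494/5819 = 2361314305/5819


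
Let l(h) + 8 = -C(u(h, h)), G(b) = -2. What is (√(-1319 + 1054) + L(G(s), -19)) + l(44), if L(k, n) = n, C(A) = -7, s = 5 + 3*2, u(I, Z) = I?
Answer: -20 + I*√265 ≈ -20.0 + 16.279*I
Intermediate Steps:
s = 11 (s = 5 + 6 = 11)
l(h) = -1 (l(h) = -8 - 1*(-7) = -8 + 7 = -1)
(√(-1319 + 1054) + L(G(s), -19)) + l(44) = (√(-1319 + 1054) - 19) - 1 = (√(-265) - 19) - 1 = (I*√265 - 19) - 1 = (-19 + I*√265) - 1 = -20 + I*√265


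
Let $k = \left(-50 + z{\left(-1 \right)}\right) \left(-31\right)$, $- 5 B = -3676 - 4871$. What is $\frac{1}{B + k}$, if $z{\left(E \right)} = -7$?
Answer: $\frac{5}{17382} \approx 0.00028765$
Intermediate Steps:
$B = \frac{8547}{5}$ ($B = - \frac{-3676 - 4871}{5} = \left(- \frac{1}{5}\right) \left(-8547\right) = \frac{8547}{5} \approx 1709.4$)
$k = 1767$ ($k = \left(-50 - 7\right) \left(-31\right) = \left(-57\right) \left(-31\right) = 1767$)
$\frac{1}{B + k} = \frac{1}{\frac{8547}{5} + 1767} = \frac{1}{\frac{17382}{5}} = \frac{5}{17382}$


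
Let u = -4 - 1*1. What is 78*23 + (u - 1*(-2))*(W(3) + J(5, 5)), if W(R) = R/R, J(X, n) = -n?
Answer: 1806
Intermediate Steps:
u = -5 (u = -4 - 1 = -5)
W(R) = 1
78*23 + (u - 1*(-2))*(W(3) + J(5, 5)) = 78*23 + (-5 - 1*(-2))*(1 - 1*5) = 1794 + (-5 + 2)*(1 - 5) = 1794 - 3*(-4) = 1794 + 12 = 1806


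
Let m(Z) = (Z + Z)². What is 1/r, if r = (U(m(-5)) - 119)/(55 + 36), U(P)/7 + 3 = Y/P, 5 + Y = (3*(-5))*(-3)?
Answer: -65/98 ≈ -0.66327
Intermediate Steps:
Y = 40 (Y = -5 + (3*(-5))*(-3) = -5 - 15*(-3) = -5 + 45 = 40)
m(Z) = 4*Z² (m(Z) = (2*Z)² = 4*Z²)
U(P) = -21 + 280/P (U(P) = -21 + 7*(40/P) = -21 + 280/P)
r = -98/65 (r = ((-21 + 280/((4*(-5)²))) - 119)/(55 + 36) = ((-21 + 280/((4*25))) - 119)/91 = ((-21 + 280/100) - 119)/91 = ((-21 + 280*(1/100)) - 119)/91 = ((-21 + 14/5) - 119)/91 = (-91/5 - 119)/91 = (1/91)*(-686/5) = -98/65 ≈ -1.5077)
1/r = 1/(-98/65) = -65/98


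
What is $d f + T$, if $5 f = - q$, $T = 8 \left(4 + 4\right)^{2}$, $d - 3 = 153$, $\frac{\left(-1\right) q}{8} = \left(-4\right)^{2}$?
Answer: $\frac{22528}{5} \approx 4505.6$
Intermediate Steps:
$q = -128$ ($q = - 8 \left(-4\right)^{2} = \left(-8\right) 16 = -128$)
$d = 156$ ($d = 3 + 153 = 156$)
$T = 512$ ($T = 8 \cdot 8^{2} = 8 \cdot 64 = 512$)
$f = \frac{128}{5}$ ($f = \frac{\left(-1\right) \left(-128\right)}{5} = \frac{1}{5} \cdot 128 = \frac{128}{5} \approx 25.6$)
$d f + T = 156 \cdot \frac{128}{5} + 512 = \frac{19968}{5} + 512 = \frac{22528}{5}$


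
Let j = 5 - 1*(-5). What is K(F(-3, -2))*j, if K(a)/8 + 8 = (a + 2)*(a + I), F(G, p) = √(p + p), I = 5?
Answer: -160 + 1120*I ≈ -160.0 + 1120.0*I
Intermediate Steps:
F(G, p) = √2*√p (F(G, p) = √(2*p) = √2*√p)
K(a) = -64 + 8*(2 + a)*(5 + a) (K(a) = -64 + 8*((a + 2)*(a + 5)) = -64 + 8*((2 + a)*(5 + a)) = -64 + 8*(2 + a)*(5 + a))
j = 10 (j = 5 + 5 = 10)
K(F(-3, -2))*j = (16 + 8*(√2*√(-2))² + 56*(√2*√(-2)))*10 = (16 + 8*(√2*(I*√2))² + 56*(√2*(I*√2)))*10 = (16 + 8*(2*I)² + 56*(2*I))*10 = (16 + 8*(-4) + 112*I)*10 = (16 - 32 + 112*I)*10 = (-16 + 112*I)*10 = -160 + 1120*I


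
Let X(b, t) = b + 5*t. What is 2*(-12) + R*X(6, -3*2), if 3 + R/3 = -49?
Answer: 3720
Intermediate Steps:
R = -156 (R = -9 + 3*(-49) = -9 - 147 = -156)
2*(-12) + R*X(6, -3*2) = 2*(-12) - 156*(6 + 5*(-3*2)) = -24 - 156*(6 + 5*(-6)) = -24 - 156*(6 - 30) = -24 - 156*(-24) = -24 + 3744 = 3720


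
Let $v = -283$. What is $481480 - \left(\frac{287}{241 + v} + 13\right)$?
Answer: $\frac{2888843}{6} \approx 4.8147 \cdot 10^{5}$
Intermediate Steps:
$481480 - \left(\frac{287}{241 + v} + 13\right) = 481480 - \left(\frac{287}{241 - 283} + 13\right) = 481480 - \left(\frac{287}{-42} + 13\right) = 481480 - \left(287 \left(- \frac{1}{42}\right) + 13\right) = 481480 - \left(- \frac{41}{6} + 13\right) = 481480 - \frac{37}{6} = \frac{2888843}{6}$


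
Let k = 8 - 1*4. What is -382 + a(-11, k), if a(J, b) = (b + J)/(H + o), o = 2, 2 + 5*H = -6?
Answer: -799/2 ≈ -399.50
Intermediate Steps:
H = -8/5 (H = -2/5 + (1/5)*(-6) = -2/5 - 6/5 = -8/5 ≈ -1.6000)
k = 4 (k = 8 - 4 = 4)
a(J, b) = 5*J/2 + 5*b/2 (a(J, b) = (b + J)/(-8/5 + 2) = (J + b)/(2/5) = (J + b)*(5/2) = 5*J/2 + 5*b/2)
-382 + a(-11, k) = -382 + ((5/2)*(-11) + (5/2)*4) = -382 + (-55/2 + 10) = -382 - 35/2 = -799/2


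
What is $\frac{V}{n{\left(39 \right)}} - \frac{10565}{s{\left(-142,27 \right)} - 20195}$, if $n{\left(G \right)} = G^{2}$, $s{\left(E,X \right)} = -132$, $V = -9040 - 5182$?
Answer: $- \frac{21001633}{2378259} \approx -8.8307$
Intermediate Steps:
$V = -14222$ ($V = -9040 - 5182 = -14222$)
$\frac{V}{n{\left(39 \right)}} - \frac{10565}{s{\left(-142,27 \right)} - 20195} = - \frac{14222}{39^{2}} - \frac{10565}{-132 - 20195} = - \frac{14222}{1521} - \frac{10565}{-20327} = \left(-14222\right) \frac{1}{1521} - - \frac{10565}{20327} = - \frac{1094}{117} + \frac{10565}{20327} = - \frac{21001633}{2378259}$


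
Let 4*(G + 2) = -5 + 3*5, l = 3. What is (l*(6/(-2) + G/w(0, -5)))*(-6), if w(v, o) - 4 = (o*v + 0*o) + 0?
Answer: 207/4 ≈ 51.750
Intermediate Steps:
w(v, o) = 4 + o*v (w(v, o) = 4 + ((o*v + 0*o) + 0) = 4 + ((o*v + 0) + 0) = 4 + (o*v + 0) = 4 + o*v)
G = ½ (G = -2 + (-5 + 3*5)/4 = -2 + (-5 + 15)/4 = -2 + (¼)*10 = -2 + 5/2 = ½ ≈ 0.50000)
(l*(6/(-2) + G/w(0, -5)))*(-6) = (3*(6/(-2) + 1/(2*(4 - 5*0))))*(-6) = (3*(6*(-½) + 1/(2*(4 + 0))))*(-6) = (3*(-3 + (½)/4))*(-6) = (3*(-3 + (½)*(¼)))*(-6) = (3*(-3 + ⅛))*(-6) = (3*(-23/8))*(-6) = -69/8*(-6) = 207/4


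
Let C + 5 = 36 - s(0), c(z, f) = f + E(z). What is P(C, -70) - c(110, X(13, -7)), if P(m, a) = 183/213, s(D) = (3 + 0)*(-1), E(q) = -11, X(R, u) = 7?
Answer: 345/71 ≈ 4.8592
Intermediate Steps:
s(D) = -3 (s(D) = 3*(-1) = -3)
c(z, f) = -11 + f (c(z, f) = f - 11 = -11 + f)
C = 34 (C = -5 + (36 - 1*(-3)) = -5 + (36 + 3) = -5 + 39 = 34)
P(m, a) = 61/71 (P(m, a) = 183*(1/213) = 61/71)
P(C, -70) - c(110, X(13, -7)) = 61/71 - (-11 + 7) = 61/71 - 1*(-4) = 61/71 + 4 = 345/71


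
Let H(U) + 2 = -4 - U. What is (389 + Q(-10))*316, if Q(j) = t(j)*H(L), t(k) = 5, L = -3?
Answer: 118184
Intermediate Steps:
H(U) = -6 - U (H(U) = -2 + (-4 - U) = -6 - U)
Q(j) = -15 (Q(j) = 5*(-6 - 1*(-3)) = 5*(-6 + 3) = 5*(-3) = -15)
(389 + Q(-10))*316 = (389 - 15)*316 = 374*316 = 118184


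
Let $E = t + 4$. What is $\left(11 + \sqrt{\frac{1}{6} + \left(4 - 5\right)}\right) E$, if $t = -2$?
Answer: $22 + \frac{i \sqrt{30}}{3} \approx 22.0 + 1.8257 i$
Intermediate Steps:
$E = 2$ ($E = -2 + 4 = 2$)
$\left(11 + \sqrt{\frac{1}{6} + \left(4 - 5\right)}\right) E = \left(11 + \sqrt{\frac{1}{6} + \left(4 - 5\right)}\right) 2 = \left(11 + \sqrt{\frac{1}{6} - 1}\right) 2 = \left(11 + \sqrt{- \frac{5}{6}}\right) 2 = \left(11 + \frac{i \sqrt{30}}{6}\right) 2 = 22 + \frac{i \sqrt{30}}{3}$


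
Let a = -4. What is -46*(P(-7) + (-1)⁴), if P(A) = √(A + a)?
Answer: -46 - 46*I*√11 ≈ -46.0 - 152.56*I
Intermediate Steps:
P(A) = √(-4 + A) (P(A) = √(A - 4) = √(-4 + A))
-46*(P(-7) + (-1)⁴) = -46*(√(-4 - 7) + (-1)⁴) = -46*(√(-11) + 1) = -46*(I*√11 + 1) = -46*(1 + I*√11) = -46 - 46*I*√11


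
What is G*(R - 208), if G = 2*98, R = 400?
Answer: 37632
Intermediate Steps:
G = 196
G*(R - 208) = 196*(400 - 208) = 196*192 = 37632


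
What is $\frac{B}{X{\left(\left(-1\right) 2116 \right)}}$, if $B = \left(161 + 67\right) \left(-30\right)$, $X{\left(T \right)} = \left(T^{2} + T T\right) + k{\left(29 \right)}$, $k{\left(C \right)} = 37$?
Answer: $- \frac{2280}{2984983} \approx -0.00076382$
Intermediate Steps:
$X{\left(T \right)} = 37 + 2 T^{2}$ ($X{\left(T \right)} = \left(T^{2} + T T\right) + 37 = \left(T^{2} + T^{2}\right) + 37 = 2 T^{2} + 37 = 37 + 2 T^{2}$)
$B = -6840$ ($B = 228 \left(-30\right) = -6840$)
$\frac{B}{X{\left(\left(-1\right) 2116 \right)}} = - \frac{6840}{37 + 2 \left(\left(-1\right) 2116\right)^{2}} = - \frac{6840}{37 + 2 \left(-2116\right)^{2}} = - \frac{6840}{37 + 2 \cdot 4477456} = - \frac{6840}{37 + 8954912} = - \frac{6840}{8954949} = \left(-6840\right) \frac{1}{8954949} = - \frac{2280}{2984983}$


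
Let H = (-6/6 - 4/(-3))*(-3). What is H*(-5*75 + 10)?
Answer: 365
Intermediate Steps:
H = -1 (H = (-6*⅙ - 4*(-⅓))*(-3) = (-1 + 4/3)*(-3) = (⅓)*(-3) = -1)
H*(-5*75 + 10) = -(-5*75 + 10) = -(-375 + 10) = -1*(-365) = 365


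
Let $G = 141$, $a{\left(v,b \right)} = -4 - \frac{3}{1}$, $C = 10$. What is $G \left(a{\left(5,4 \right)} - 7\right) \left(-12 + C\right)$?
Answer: $3948$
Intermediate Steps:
$a{\left(v,b \right)} = -7$ ($a{\left(v,b \right)} = -4 - 3 \cdot 1 = -4 - 3 = -7$)
$G \left(a{\left(5,4 \right)} - 7\right) \left(-12 + C\right) = 141 \left(-7 - 7\right) \left(-12 + 10\right) = 141 \left(\left(-14\right) \left(-2\right)\right) = 141 \cdot 28 = 3948$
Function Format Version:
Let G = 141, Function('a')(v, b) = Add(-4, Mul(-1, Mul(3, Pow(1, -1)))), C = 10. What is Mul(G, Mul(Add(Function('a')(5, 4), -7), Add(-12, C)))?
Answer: 3948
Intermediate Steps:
Function('a')(v, b) = -7 (Function('a')(v, b) = Add(-4, Mul(-1, Mul(3, 1))) = Add(-4, Mul(-1, 3)) = Add(-4, -3) = -7)
Mul(G, Mul(Add(Function('a')(5, 4), -7), Add(-12, C))) = Mul(141, Mul(Add(-7, -7), Add(-12, 10))) = Mul(141, Mul(-14, -2)) = Mul(141, 28) = 3948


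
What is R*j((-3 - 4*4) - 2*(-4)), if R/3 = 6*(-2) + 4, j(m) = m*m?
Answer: -2904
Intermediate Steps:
j(m) = m²
R = -24 (R = 3*(6*(-2) + 4) = 3*(-12 + 4) = 3*(-8) = -24)
R*j((-3 - 4*4) - 2*(-4)) = -24*((-3 - 4*4) - 2*(-4))² = -24*((-3 - 16) - 1*(-8))² = -24*(-19 + 8)² = -24*(-11)² = -24*121 = -2904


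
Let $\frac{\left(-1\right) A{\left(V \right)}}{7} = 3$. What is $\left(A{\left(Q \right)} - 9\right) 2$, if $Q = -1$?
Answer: $-60$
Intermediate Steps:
$A{\left(V \right)} = -21$ ($A{\left(V \right)} = \left(-7\right) 3 = -21$)
$\left(A{\left(Q \right)} - 9\right) 2 = \left(-21 - 9\right) 2 = \left(-30\right) 2 = -60$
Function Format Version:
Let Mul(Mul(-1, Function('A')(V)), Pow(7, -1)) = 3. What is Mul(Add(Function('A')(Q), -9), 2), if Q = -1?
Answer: -60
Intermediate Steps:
Function('A')(V) = -21 (Function('A')(V) = Mul(-7, 3) = -21)
Mul(Add(Function('A')(Q), -9), 2) = Mul(Add(-21, -9), 2) = Mul(-30, 2) = -60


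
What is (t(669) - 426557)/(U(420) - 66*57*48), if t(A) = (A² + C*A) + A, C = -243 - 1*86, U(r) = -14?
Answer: 99214/90295 ≈ 1.0988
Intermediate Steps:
C = -329 (C = -243 - 86 = -329)
t(A) = A² - 328*A (t(A) = (A² - 329*A) + A = A² - 328*A)
(t(669) - 426557)/(U(420) - 66*57*48) = (669*(-328 + 669) - 426557)/(-14 - 66*57*48) = (669*341 - 426557)/(-14 - 3762*48) = (228129 - 426557)/(-14 - 180576) = -198428/(-180590) = -198428*(-1/180590) = 99214/90295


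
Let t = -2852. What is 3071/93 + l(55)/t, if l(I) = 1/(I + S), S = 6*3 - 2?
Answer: 20059769/607476 ≈ 33.021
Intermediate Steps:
S = 16 (S = 18 - 2 = 16)
l(I) = 1/(16 + I) (l(I) = 1/(I + 16) = 1/(16 + I))
3071/93 + l(55)/t = 3071/93 + 1/((16 + 55)*(-2852)) = 3071*(1/93) - 1/2852/71 = 3071/93 + (1/71)*(-1/2852) = 3071/93 - 1/202492 = 20059769/607476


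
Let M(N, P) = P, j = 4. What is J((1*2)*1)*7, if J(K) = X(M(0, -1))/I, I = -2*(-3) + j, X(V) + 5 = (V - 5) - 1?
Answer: -42/5 ≈ -8.4000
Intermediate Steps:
X(V) = -11 + V (X(V) = -5 + ((V - 5) - 1) = -5 + ((-5 + V) - 1) = -5 + (-6 + V) = -11 + V)
I = 10 (I = -2*(-3) + 4 = 6 + 4 = 10)
J(K) = -6/5 (J(K) = (-11 - 1)/10 = -12*1/10 = -6/5)
J((1*2)*1)*7 = -6/5*7 = -42/5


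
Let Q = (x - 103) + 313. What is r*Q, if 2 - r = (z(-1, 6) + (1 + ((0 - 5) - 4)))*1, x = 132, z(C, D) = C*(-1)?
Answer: 3078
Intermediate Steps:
z(C, D) = -C
r = 9 (r = 2 - (-1*(-1) + (1 + ((0 - 5) - 4))) = 2 - (1 + (1 + (-5 - 4))) = 2 - (1 + (1 - 9)) = 2 - (1 - 8) = 2 - (-7) = 2 - 1*(-7) = 2 + 7 = 9)
Q = 342 (Q = (132 - 103) + 313 = 29 + 313 = 342)
r*Q = 9*342 = 3078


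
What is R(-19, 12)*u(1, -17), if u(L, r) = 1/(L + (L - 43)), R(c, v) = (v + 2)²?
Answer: -196/41 ≈ -4.7805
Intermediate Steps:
R(c, v) = (2 + v)²
u(L, r) = 1/(-43 + 2*L) (u(L, r) = 1/(L + (-43 + L)) = 1/(-43 + 2*L))
R(-19, 12)*u(1, -17) = (2 + 12)²/(-43 + 2*1) = 14²/(-43 + 2) = 196/(-41) = 196*(-1/41) = -196/41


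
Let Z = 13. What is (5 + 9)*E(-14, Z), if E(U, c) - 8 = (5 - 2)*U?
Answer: -476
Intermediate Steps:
E(U, c) = 8 + 3*U (E(U, c) = 8 + (5 - 2)*U = 8 + 3*U)
(5 + 9)*E(-14, Z) = (5 + 9)*(8 + 3*(-14)) = 14*(8 - 42) = 14*(-34) = -476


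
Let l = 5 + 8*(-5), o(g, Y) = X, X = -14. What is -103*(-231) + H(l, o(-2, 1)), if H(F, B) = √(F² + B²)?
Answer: 23793 + 7*√29 ≈ 23831.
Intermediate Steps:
o(g, Y) = -14
l = -35 (l = 5 - 40 = -35)
H(F, B) = √(B² + F²)
-103*(-231) + H(l, o(-2, 1)) = -103*(-231) + √((-14)² + (-35)²) = 23793 + √(196 + 1225) = 23793 + √1421 = 23793 + 7*√29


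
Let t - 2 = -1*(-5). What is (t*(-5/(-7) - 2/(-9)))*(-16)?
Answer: -944/9 ≈ -104.89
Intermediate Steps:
t = 7 (t = 2 - 1*(-5) = 2 + 5 = 7)
(t*(-5/(-7) - 2/(-9)))*(-16) = (7*(-5/(-7) - 2/(-9)))*(-16) = (7*(-5*(-1/7) - 2*(-1/9)))*(-16) = (7*(5/7 + 2/9))*(-16) = (7*(59/63))*(-16) = (59/9)*(-16) = -944/9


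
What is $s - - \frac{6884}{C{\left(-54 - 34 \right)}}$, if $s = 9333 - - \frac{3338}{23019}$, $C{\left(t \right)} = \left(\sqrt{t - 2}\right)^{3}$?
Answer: $\frac{214839665}{23019} + \frac{1721 i \sqrt{10}}{675} \approx 9333.1 + 8.0626 i$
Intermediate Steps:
$C{\left(t \right)} = \left(-2 + t\right)^{\frac{3}{2}}$ ($C{\left(t \right)} = \left(\sqrt{-2 + t}\right)^{3} = \left(-2 + t\right)^{\frac{3}{2}}$)
$s = \frac{214839665}{23019}$ ($s = 9333 - \left(-3338\right) \frac{1}{23019} = 9333 - - \frac{3338}{23019} = 9333 + \frac{3338}{23019} = \frac{214839665}{23019} \approx 9333.1$)
$s - - \frac{6884}{C{\left(-54 - 34 \right)}} = \frac{214839665}{23019} - - \frac{6884}{\left(-2 - 88\right)^{\frac{3}{2}}} = \frac{214839665}{23019} - - \frac{6884}{\left(-90\right)^{\frac{3}{2}}} = \frac{214839665}{23019} - - \frac{6884}{\left(-270\right) i \sqrt{10}} = \frac{214839665}{23019} - - 6884 \frac{i \sqrt{10}}{2700} = \frac{214839665}{23019} - - \frac{1721 i \sqrt{10}}{675} = \frac{214839665}{23019} + \frac{1721 i \sqrt{10}}{675}$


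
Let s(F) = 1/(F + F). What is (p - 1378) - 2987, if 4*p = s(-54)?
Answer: -1885681/432 ≈ -4365.0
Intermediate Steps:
s(F) = 1/(2*F)
p = -1/432 (p = ((½)/(-54))/4 = ((½)*(-1/54))/4 = (¼)*(-1/108) = -1/432 ≈ -0.0023148)
(p - 1378) - 2987 = (-1/432 - 1378) - 2987 = -595297/432 - 2987 = -1885681/432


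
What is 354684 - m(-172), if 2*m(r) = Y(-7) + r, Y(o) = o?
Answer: 709547/2 ≈ 3.5477e+5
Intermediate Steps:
m(r) = -7/2 + r/2 (m(r) = (-7 + r)/2 = -7/2 + r/2)
354684 - m(-172) = 354684 - (-7/2 + (1/2)*(-172)) = 354684 - (-7/2 - 86) = 354684 - 1*(-179/2) = 354684 + 179/2 = 709547/2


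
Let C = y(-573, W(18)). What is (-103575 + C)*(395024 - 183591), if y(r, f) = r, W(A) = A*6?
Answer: -22020324084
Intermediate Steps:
W(A) = 6*A
C = -573
(-103575 + C)*(395024 - 183591) = (-103575 - 573)*(395024 - 183591) = -104148*211433 = -22020324084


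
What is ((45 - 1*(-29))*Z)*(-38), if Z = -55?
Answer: 154660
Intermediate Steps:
((45 - 1*(-29))*Z)*(-38) = ((45 - 1*(-29))*(-55))*(-38) = ((45 + 29)*(-55))*(-38) = (74*(-55))*(-38) = -4070*(-38) = 154660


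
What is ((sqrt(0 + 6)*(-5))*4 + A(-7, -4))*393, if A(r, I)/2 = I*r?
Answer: 22008 - 7860*sqrt(6) ≈ 2755.0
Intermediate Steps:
A(r, I) = 2*I*r (A(r, I) = 2*(I*r) = 2*I*r)
((sqrt(0 + 6)*(-5))*4 + A(-7, -4))*393 = ((sqrt(0 + 6)*(-5))*4 + 2*(-4)*(-7))*393 = ((sqrt(6)*(-5))*4 + 56)*393 = (-5*sqrt(6)*4 + 56)*393 = (-20*sqrt(6) + 56)*393 = (56 - 20*sqrt(6))*393 = 22008 - 7860*sqrt(6)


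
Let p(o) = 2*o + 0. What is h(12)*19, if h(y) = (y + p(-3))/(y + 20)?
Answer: 57/16 ≈ 3.5625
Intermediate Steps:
p(o) = 2*o
h(y) = (-6 + y)/(20 + y) (h(y) = (y + 2*(-3))/(y + 20) = (y - 6)/(20 + y) = (-6 + y)/(20 + y))
h(12)*19 = ((-6 + 12)/(20 + 12))*19 = (6/32)*19 = ((1/32)*6)*19 = (3/16)*19 = 57/16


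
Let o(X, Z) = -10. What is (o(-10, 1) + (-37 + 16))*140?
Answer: -4340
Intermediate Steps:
(o(-10, 1) + (-37 + 16))*140 = (-10 + (-37 + 16))*140 = (-10 - 21)*140 = -31*140 = -4340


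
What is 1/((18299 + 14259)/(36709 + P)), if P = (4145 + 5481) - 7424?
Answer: 38911/32558 ≈ 1.1951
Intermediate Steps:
P = 2202 (P = 9626 - 7424 = 2202)
1/((18299 + 14259)/(36709 + P)) = 1/((18299 + 14259)/(36709 + 2202)) = 1/(32558/38911) = 38911/32558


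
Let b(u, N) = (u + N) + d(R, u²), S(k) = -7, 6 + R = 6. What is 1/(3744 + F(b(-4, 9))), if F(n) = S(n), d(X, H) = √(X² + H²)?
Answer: 1/3737 ≈ 0.00026759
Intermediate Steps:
R = 0 (R = -6 + 6 = 0)
d(X, H) = √(H² + X²)
b(u, N) = N + u + √(u⁴) (b(u, N) = (u + N) + √((u²)² + 0²) = (N + u) + √(u⁴ + 0) = (N + u) + √(u⁴) = N + u + √(u⁴))
F(n) = -7
1/(3744 + F(b(-4, 9))) = 1/(3744 - 7) = 1/3737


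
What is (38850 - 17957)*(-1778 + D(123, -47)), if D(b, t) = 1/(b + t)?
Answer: -2823208411/76 ≈ -3.7147e+7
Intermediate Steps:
(38850 - 17957)*(-1778 + D(123, -47)) = (38850 - 17957)*(-1778 + 1/(123 - 47)) = 20893*(-1778 + 1/76) = 20893*(-135127/76) = -2823208411/76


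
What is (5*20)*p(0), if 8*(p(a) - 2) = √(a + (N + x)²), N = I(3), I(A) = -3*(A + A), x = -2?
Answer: 450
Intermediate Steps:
I(A) = -6*A
N = -18 (N = -6*3 = -18)
p(a) = 2 + √(400 + a)/8 (p(a) = 2 + √(a + (-18 - 2)²)/8 = 2 + √(a + (-20)²)/8 = 2 + √(a + 400)/8 = 2 + √(400 + a)/8)
(5*20)*p(0) = (5*20)*(2 + √(400 + 0)/8) = 100*(2 + √400/8) = 100*(2 + (⅛)*20) = 100*(2 + 5/2) = 100*(9/2) = 450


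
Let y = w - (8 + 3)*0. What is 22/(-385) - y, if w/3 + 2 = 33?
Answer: -3257/35 ≈ -93.057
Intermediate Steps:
w = 93 (w = -6 + 3*33 = -6 + 99 = 93)
y = 93 (y = 93 - (8 + 3)*0 = 93 - 11*0 = 93 - 1*0 = 93 + 0 = 93)
22/(-385) - y = 22/(-385) - 1*93 = 22*(-1/385) - 93 = -2/35 - 93 = -3257/35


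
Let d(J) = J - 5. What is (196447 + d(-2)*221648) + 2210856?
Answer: 855767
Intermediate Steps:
d(J) = -5 + J
(196447 + d(-2)*221648) + 2210856 = (196447 + (-5 - 2)*221648) + 2210856 = (196447 - 7*221648) + 2210856 = (196447 - 1551536) + 2210856 = -1355089 + 2210856 = 855767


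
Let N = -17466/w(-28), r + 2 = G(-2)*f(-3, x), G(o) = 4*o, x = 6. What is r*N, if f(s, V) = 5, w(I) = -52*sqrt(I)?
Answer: 26199*I*sqrt(7)/26 ≈ 2666.0*I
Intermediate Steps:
r = -42 (r = -2 + (4*(-2))*5 = -2 - 8*5 = -2 - 40 = -42)
N = -8733*I*sqrt(7)/364 (N = -17466*I*sqrt(7)/728 = -8733*I*sqrt(7)/364 ≈ -63.476*I)
r*N = -(-26199)*I*sqrt(7)/26 = 26199*I*sqrt(7)/26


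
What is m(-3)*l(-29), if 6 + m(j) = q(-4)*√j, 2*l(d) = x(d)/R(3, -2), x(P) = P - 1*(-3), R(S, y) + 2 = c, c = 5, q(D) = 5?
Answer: 26 - 65*I*√3/3 ≈ 26.0 - 37.528*I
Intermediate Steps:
R(S, y) = 3 (R(S, y) = -2 + 5 = 3)
x(P) = 3 + P (x(P) = P + 3 = 3 + P)
l(d) = ½ + d/6 (l(d) = ((3 + d)/3)/2 = ((3 + d)*(⅓))/2 = (1 + d/3)/2 = ½ + d/6)
m(j) = -6 + 5*√j
m(-3)*l(-29) = (-6 + 5*√(-3))*(½ + (⅙)*(-29)) = (-6 + 5*(I*√3))*(½ - 29/6) = (-6 + 5*I*√3)*(-13/3) = 26 - 65*I*√3/3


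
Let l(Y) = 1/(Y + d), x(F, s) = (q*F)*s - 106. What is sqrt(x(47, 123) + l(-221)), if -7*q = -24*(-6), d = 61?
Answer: I*sqrt(9331907690)/280 ≈ 345.01*I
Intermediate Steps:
q = -144/7 (q = -(-24)*(-6)/7 = -1/7*144 = -144/7 ≈ -20.571)
x(F, s) = -106 - 144*F*s/7 (x(F, s) = (-144*F/7)*s - 106 = -144*F*s/7 - 106 = -106 - 144*F*s/7)
l(Y) = 1/(61 + Y) (l(Y) = 1/(Y + 61) = 1/(61 + Y))
sqrt(x(47, 123) + l(-221)) = sqrt((-106 - 144/7*47*123) + 1/(61 - 221)) = sqrt((-106 - 832464/7) + 1/(-160)) = sqrt(-833206/7 - 1/160) = sqrt(-133312967/1120) = I*sqrt(9331907690)/280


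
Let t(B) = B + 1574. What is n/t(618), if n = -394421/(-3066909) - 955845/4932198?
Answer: -36523228361/1228056019987872 ≈ -2.9741e-5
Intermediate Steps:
t(B) = 1574 + B
n = -36523228361/560244534666 (n = -394421*(-1/3066909) - 955845*1/4932198 = 394421/3066909 - 106205/548022 = -36523228361/560244534666 ≈ -0.065192)
n/t(618) = -36523228361/(560244534666*(1574 + 618)) = -36523228361/560244534666/2192 = -36523228361/560244534666*1/2192 = -36523228361/1228056019987872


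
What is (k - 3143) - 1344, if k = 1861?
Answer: -2626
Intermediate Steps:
(k - 3143) - 1344 = (1861 - 3143) - 1344 = -1282 - 1344 = -2626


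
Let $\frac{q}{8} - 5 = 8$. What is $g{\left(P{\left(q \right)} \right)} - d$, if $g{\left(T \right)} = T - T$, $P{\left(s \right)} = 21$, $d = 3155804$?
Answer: $-3155804$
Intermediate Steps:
$q = 104$ ($q = 40 + 8 \cdot 8 = 40 + 64 = 104$)
$g{\left(T \right)} = 0$
$g{\left(P{\left(q \right)} \right)} - d = 0 - 3155804 = -3155804$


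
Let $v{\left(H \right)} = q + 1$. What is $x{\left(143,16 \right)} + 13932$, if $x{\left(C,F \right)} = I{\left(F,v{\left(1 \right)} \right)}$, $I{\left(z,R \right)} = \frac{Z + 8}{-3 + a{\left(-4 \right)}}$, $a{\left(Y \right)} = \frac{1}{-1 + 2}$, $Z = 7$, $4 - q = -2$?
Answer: $\frac{27849}{2} \approx 13925.0$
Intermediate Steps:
$q = 6$ ($q = 4 - -2 = 4 + 2 = 6$)
$v{\left(H \right)} = 7$ ($v{\left(H \right)} = 6 + 1 = 7$)
$a{\left(Y \right)} = 1$ ($a{\left(Y \right)} = 1^{-1} = 1$)
$I{\left(z,R \right)} = - \frac{15}{2}$ ($I{\left(z,R \right)} = \frac{7 + 8}{-3 + 1} = \frac{15}{-2} = 15 \left(- \frac{1}{2}\right) = - \frac{15}{2}$)
$x{\left(C,F \right)} = - \frac{15}{2}$
$x{\left(143,16 \right)} + 13932 = - \frac{15}{2} + 13932 = \frac{27849}{2}$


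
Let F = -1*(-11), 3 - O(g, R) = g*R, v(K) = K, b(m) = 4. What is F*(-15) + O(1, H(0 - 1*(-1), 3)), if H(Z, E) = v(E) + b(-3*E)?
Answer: -169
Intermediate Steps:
H(Z, E) = 4 + E (H(Z, E) = E + 4 = 4 + E)
O(g, R) = 3 - R*g (O(g, R) = 3 - g*R = 3 - R*g)
F = 11
F*(-15) + O(1, H(0 - 1*(-1), 3)) = 11*(-15) + (3 - 1*(4 + 3)*1) = -165 + (3 - 1*7*1) = -165 + (3 - 7) = -165 - 4 = -169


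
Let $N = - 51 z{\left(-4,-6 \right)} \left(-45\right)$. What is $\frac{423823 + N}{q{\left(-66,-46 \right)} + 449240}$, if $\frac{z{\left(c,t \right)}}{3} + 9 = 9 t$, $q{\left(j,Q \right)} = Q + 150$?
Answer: $- \frac{2483}{112336} \approx -0.022103$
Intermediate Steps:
$q{\left(j,Q \right)} = 150 + Q$
$z{\left(c,t \right)} = -27 + 27 t$ ($z{\left(c,t \right)} = -27 + 3 \cdot 9 t = -27 + 27 t$)
$N = -433755$ ($N = - 51 \left(-27 + 27 \left(-6\right)\right) \left(-45\right) = - 51 \left(-27 - 162\right) \left(-45\right) = \left(-51\right) \left(-189\right) \left(-45\right) = 9639 \left(-45\right) = -433755$)
$\frac{423823 + N}{q{\left(-66,-46 \right)} + 449240} = \frac{423823 - 433755}{\left(150 - 46\right) + 449240} = - \frac{9932}{104 + 449240} = - \frac{9932}{449344} = \left(-9932\right) \frac{1}{449344} = - \frac{2483}{112336}$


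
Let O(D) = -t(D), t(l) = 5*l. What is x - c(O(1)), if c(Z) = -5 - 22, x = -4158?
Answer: -4131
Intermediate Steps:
O(D) = -5*D
c(Z) = -27
x - c(O(1)) = -4158 - 1*(-27) = -4158 + 27 = -4131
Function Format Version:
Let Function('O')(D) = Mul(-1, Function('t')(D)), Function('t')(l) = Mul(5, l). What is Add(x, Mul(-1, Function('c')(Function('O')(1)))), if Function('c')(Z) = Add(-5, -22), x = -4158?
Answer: -4131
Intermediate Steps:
Function('O')(D) = Mul(-5, D) (Function('O')(D) = Mul(-1, Mul(5, D)) = Mul(-5, D))
Function('c')(Z) = -27
Add(x, Mul(-1, Function('c')(Function('O')(1)))) = Add(-4158, Mul(-1, -27)) = Add(-4158, 27) = -4131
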